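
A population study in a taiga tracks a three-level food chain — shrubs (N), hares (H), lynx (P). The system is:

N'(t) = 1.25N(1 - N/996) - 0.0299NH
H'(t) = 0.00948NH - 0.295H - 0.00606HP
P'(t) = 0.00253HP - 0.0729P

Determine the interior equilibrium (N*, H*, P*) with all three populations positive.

From dP/dt = 0: 0.00253H* = 0.0729, so H* = 28.8.
From dN/dt = 0: 1.25(1 - N*/996) = 0.0299·28.8, giving N* = 996·(1 - 0.689) = 310.
From dH/dt = 0: 0.00948·310 - 0.295 = 0.00606P*, so P* = 2.64/0.00606 = 436.

N* ≈ 310, H* ≈ 28.8, P* ≈ 436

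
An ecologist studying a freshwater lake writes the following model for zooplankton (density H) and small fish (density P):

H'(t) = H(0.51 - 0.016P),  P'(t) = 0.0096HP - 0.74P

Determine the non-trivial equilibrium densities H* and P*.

Set dP/dt = 0 with P > 0: 0.0096H - 0.74 = 0, so H* = 0.74/0.0096 = 77.1.
Set dH/dt = 0 with H > 0: 0.51 - 0.016P = 0, so P* = 0.51/0.016 = 31.9.

H* ≈ 77.1, P* ≈ 31.9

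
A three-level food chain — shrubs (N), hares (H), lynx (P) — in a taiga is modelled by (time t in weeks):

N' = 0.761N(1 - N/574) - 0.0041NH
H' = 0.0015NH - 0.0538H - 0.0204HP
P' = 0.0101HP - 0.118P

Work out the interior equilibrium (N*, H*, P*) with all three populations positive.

From dP/dt = 0: 0.0101H* = 0.118, so H* = 11.7.
From dN/dt = 0: 0.761(1 - N*/574) = 0.0041·11.7, giving N* = 574·(1 - 0.0629) = 538.
From dH/dt = 0: 0.0015·538 - 0.0538 = 0.0204P*, so P* = 0.753/0.0204 = 36.9.

N* ≈ 538, H* ≈ 11.7, P* ≈ 36.9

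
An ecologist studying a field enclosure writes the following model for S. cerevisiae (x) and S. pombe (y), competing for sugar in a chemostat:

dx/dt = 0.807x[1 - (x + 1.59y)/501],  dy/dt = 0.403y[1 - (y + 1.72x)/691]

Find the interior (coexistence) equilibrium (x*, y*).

x* ≈ 345, y* ≈ 98.4

Setting both brackets to zero gives the nullclines x + 1.59y = 501 and 1.72x + y = 691.
Substituting y = 691 - 1.72x into the first: x(1 - 1.59·1.72) = 501 - 1.59·691.
So x* = -598/-1.73 = 345, and then y* = 691 - 1.72·345 = 98.4.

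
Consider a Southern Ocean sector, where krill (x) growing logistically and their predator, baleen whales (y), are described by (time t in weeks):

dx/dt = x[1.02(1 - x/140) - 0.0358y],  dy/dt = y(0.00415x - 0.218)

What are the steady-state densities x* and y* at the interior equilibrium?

x* ≈ 52.5, y* ≈ 17.8

From dy/dt = 0 with y > 0: 0.00415x* = 0.218, so x* = 52.5.
Substitute into dx/dt = 0: 1.02(1 - 52.5/140) = 0.0358y*.
The bracket is 0.625, giving y* = 0.637/0.0358 = 17.8.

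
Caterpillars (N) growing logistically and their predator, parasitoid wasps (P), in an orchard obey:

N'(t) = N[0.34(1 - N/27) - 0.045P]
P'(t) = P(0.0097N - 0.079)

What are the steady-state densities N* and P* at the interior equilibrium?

N* ≈ 8.14, P* ≈ 5.28

From dP/dt = 0 with P > 0: 0.0097N* = 0.079, so N* = 8.14.
Substitute into dN/dt = 0: 0.34(1 - 8.14/27) = 0.045P*.
The bracket is 0.698, giving P* = 0.237/0.045 = 5.28.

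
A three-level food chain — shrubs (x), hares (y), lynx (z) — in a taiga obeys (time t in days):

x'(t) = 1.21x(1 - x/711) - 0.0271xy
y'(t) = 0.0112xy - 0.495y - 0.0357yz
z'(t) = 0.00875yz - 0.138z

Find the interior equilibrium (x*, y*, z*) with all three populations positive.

x* ≈ 460, y* ≈ 15.8, z* ≈ 130

From dz/dt = 0: 0.00875y* = 0.138, so y* = 15.8.
From dx/dt = 0: 1.21(1 - x*/711) = 0.0271·15.8, giving x* = 711·(1 - 0.353) = 460.
From dy/dt = 0: 0.0112·460 - 0.495 = 0.0357z*, so z* = 4.66/0.0357 = 130.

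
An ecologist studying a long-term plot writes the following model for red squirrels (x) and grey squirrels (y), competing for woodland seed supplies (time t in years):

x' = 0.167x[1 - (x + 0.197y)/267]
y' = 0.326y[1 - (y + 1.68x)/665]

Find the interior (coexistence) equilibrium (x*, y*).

x* ≈ 203, y* ≈ 324

Setting both brackets to zero gives the nullclines x + 0.197y = 267 and 1.68x + y = 665.
Substituting y = 665 - 1.68x into the first: x(1 - 0.197·1.68) = 267 - 0.197·665.
So x* = 136/0.669 = 203, and then y* = 665 - 1.68·203 = 324.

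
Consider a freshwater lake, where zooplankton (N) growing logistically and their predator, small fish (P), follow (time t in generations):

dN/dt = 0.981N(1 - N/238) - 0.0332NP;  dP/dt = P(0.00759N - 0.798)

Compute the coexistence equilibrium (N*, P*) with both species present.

From dP/dt = 0 with P > 0: 0.00759N* = 0.798, so N* = 105.
Substitute into dN/dt = 0: 0.981(1 - 105/238) = 0.0332P*.
The bracket is 0.558, giving P* = 0.548/0.0332 = 16.5.

N* ≈ 105, P* ≈ 16.5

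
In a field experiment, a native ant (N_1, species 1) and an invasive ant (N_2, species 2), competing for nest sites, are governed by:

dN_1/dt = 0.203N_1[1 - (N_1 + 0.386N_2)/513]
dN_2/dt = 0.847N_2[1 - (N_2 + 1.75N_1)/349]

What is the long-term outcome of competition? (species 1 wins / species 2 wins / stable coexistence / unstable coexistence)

Compare the nullcline intercepts: K1/α12 = 513/0.386 = 1330 > K2 = 349; K2/α21 = 349/1.75 = 199 < K1 = 513.
Since the inequalities point opposite ways, species 1 can invade but species 2 cannot.

species 1 excludes species 2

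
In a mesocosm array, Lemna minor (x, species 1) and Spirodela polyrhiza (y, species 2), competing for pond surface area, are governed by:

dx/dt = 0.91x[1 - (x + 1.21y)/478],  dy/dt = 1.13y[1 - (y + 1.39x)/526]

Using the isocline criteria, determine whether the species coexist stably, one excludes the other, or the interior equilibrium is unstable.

Compare the nullcline intercepts: K1/α12 = 478/1.21 = 395 < K2 = 526; K2/α21 = 526/1.39 = 378 < K1 = 478.
Since both are reversed, neither can invade when rare; the interior point is a saddle.

unstable coexistence (outcome depends on initial conditions)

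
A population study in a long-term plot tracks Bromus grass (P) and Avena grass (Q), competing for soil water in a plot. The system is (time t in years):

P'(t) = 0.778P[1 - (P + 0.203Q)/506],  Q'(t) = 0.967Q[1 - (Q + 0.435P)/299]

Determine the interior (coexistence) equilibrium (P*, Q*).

P* ≈ 488, Q* ≈ 86.5

Setting both brackets to zero gives the nullclines P + 0.203Q = 506 and 0.435P + Q = 299.
Substituting Q = 299 - 0.435P into the first: P(1 - 0.203·0.435) = 506 - 0.203·299.
So P* = 445/0.912 = 488, and then Q* = 299 - 0.435·488 = 86.5.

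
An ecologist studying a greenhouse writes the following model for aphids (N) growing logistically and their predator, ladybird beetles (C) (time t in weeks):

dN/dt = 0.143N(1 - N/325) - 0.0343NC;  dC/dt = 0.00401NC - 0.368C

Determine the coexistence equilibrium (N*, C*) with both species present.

N* ≈ 91.8, C* ≈ 2.99

From dC/dt = 0 with C > 0: 0.00401N* = 0.368, so N* = 91.8.
Substitute into dN/dt = 0: 0.143(1 - 91.8/325) = 0.0343C*.
The bracket is 0.718, giving C* = 0.103/0.0343 = 2.99.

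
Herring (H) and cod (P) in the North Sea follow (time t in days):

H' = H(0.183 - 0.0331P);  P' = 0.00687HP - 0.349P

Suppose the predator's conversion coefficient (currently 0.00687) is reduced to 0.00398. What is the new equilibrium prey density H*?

H* ≈ 87.7

At the interior fixed point, setting dP/dt = 0 with P > 0 fixes H* = (predator death rate)/(HP coefficient) — independent of the other coefficients.
With the change, H* = 0.349/0.00398 = 87.7; it rises from 50.8.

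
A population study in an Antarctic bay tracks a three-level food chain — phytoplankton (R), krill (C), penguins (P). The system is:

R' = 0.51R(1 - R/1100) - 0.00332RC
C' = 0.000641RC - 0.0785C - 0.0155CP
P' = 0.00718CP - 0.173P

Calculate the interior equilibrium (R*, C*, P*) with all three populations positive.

R* ≈ 927, C* ≈ 24.1, P* ≈ 33.3

From dP/dt = 0: 0.00718C* = 0.173, so C* = 24.1.
From dR/dt = 0: 0.51(1 - R*/1100) = 0.00332·24.1, giving R* = 1100·(1 - 0.157) = 927.
From dC/dt = 0: 0.000641·927 - 0.0785 = 0.0155P*, so P* = 0.516/0.0155 = 33.3.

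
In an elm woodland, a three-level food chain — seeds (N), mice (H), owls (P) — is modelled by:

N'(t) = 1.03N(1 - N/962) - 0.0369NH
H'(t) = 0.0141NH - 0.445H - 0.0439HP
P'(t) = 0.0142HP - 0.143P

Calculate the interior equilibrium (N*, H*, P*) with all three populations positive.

From dP/dt = 0: 0.0142H* = 0.143, so H* = 10.1.
From dN/dt = 0: 1.03(1 - N*/962) = 0.0369·10.1, giving N* = 962·(1 - 0.361) = 615.
From dH/dt = 0: 0.0141·615 - 0.445 = 0.0439P*, so P* = 8.23/0.0439 = 187.

N* ≈ 615, H* ≈ 10.1, P* ≈ 187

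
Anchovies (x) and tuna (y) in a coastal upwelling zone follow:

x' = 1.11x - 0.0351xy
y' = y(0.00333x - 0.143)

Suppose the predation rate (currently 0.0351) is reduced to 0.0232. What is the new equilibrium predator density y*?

y* ≈ 47.8

At the interior fixed point, setting dx/dt = 0 with x > 0 fixes y* = (prey growth rate)/(xy coefficient) — independent of the other coefficients.
With the change, y* = 1.11/0.0232 = 47.8; it rises from 31.6.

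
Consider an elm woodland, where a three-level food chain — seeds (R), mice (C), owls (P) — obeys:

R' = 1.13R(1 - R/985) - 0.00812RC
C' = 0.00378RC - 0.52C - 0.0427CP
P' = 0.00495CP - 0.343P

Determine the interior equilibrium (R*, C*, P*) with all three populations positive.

From dP/dt = 0: 0.00495C* = 0.343, so C* = 69.3.
From dR/dt = 0: 1.13(1 - R*/985) = 0.00812·69.3, giving R* = 985·(1 - 0.498) = 495.
From dC/dt = 0: 0.00378·495 - 0.52 = 0.0427P*, so P* = 1.35/0.0427 = 31.6.

R* ≈ 495, C* ≈ 69.3, P* ≈ 31.6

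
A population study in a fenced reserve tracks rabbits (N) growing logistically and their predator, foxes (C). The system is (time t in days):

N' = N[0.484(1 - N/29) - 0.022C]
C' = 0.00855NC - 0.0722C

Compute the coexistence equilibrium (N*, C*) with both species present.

From dC/dt = 0 with C > 0: 0.00855N* = 0.0722, so N* = 8.44.
Substitute into dN/dt = 0: 0.484(1 - 8.44/29) = 0.022C*.
The bracket is 0.709, giving C* = 0.343/0.022 = 15.6.

N* ≈ 8.44, C* ≈ 15.6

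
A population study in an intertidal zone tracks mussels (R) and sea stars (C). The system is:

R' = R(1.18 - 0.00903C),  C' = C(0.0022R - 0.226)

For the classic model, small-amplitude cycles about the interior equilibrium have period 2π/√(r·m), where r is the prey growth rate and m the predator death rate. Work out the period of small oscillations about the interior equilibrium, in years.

Here r = 1.18 and m = 0.226, so r·m = 0.267.
ω = √0.267 = 0.516 per year, hence T = 2π/ω ≈ 12.2 years.

T ≈ 12.2 years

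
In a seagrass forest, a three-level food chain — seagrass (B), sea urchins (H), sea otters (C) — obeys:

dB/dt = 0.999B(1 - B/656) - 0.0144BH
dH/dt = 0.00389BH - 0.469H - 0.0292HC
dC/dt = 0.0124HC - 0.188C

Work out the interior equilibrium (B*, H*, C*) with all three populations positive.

B* ≈ 513, H* ≈ 15.2, C* ≈ 52.2

From dC/dt = 0: 0.0124H* = 0.188, so H* = 15.2.
From dB/dt = 0: 0.999(1 - B*/656) = 0.0144·15.2, giving B* = 656·(1 - 0.219) = 513.
From dH/dt = 0: 0.00389·513 - 0.469 = 0.0292C*, so C* = 1.53/0.0292 = 52.2.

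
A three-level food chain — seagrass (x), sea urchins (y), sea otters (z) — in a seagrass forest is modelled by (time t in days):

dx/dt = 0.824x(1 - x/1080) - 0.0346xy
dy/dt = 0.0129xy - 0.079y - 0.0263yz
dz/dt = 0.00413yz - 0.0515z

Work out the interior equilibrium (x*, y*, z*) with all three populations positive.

From dz/dt = 0: 0.00413y* = 0.0515, so y* = 12.5.
From dx/dt = 0: 0.824(1 - x*/1080) = 0.0346·12.5, giving x* = 1080·(1 - 0.524) = 515.
From dy/dt = 0: 0.0129·515 - 0.079 = 0.0263z*, so z* = 6.56/0.0263 = 249.

x* ≈ 515, y* ≈ 12.5, z* ≈ 249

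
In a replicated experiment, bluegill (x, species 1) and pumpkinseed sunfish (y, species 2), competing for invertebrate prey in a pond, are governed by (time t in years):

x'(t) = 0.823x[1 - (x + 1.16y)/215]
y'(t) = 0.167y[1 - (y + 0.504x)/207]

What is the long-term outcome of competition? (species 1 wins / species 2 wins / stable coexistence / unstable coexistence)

species 2 excludes species 1

Compare the nullcline intercepts: K1/α12 = 215/1.16 = 185 < K2 = 207; K2/α21 = 207/0.504 = 411 > K1 = 215.
Since the inequalities point opposite ways, species 2 can invade but species 1 cannot.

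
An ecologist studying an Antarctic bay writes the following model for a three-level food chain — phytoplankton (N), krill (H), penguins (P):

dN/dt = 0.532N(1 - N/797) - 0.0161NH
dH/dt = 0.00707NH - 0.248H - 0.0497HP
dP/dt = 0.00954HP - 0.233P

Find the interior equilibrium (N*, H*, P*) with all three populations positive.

From dP/dt = 0: 0.00954H* = 0.233, so H* = 24.4.
From dN/dt = 0: 0.532(1 - N*/797) = 0.0161·24.4, giving N* = 797·(1 - 0.739) = 208.
From dH/dt = 0: 0.00707·208 - 0.248 = 0.0497P*, so P* = 1.22/0.0497 = 24.6.

N* ≈ 208, H* ≈ 24.4, P* ≈ 24.6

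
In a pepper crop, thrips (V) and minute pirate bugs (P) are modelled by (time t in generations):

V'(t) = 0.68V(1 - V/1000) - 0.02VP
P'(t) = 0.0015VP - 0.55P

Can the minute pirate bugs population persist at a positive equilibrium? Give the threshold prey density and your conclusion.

The predator equation gives dP/dt > 0 only when V > 0.55/0.0015 = 367.
Without the predator, V → K = 1000. Since 1000 > 367, the predator can invade and persist.

Threshold V = 367; K > 367, so yes, the predator persists.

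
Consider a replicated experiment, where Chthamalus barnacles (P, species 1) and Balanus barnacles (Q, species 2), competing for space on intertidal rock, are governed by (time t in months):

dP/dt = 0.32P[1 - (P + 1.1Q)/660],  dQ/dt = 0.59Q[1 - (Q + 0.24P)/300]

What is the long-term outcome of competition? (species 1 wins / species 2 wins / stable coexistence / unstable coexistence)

Compare the nullcline intercepts: K1/α12 = 660/1.1 = 600 > K2 = 300; K2/α21 = 300/0.24 = 1250 > K1 = 660.
Since both inequalities hold, each species can invade when rare, so the interior equilibrium is stable.

stable coexistence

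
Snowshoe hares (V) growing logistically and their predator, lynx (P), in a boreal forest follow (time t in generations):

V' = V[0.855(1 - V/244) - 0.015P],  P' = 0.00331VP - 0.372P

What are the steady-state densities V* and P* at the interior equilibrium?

From dP/dt = 0 with P > 0: 0.00331V* = 0.372, so V* = 112.
Substitute into dV/dt = 0: 0.855(1 - 112/244) = 0.015P*.
The bracket is 0.539, giving P* = 0.461/0.015 = 30.7.

V* ≈ 112, P* ≈ 30.7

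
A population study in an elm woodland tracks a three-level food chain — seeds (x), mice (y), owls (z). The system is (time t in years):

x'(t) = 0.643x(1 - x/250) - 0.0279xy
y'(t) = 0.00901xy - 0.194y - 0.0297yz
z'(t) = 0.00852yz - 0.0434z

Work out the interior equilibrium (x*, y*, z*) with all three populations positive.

x* ≈ 195, y* ≈ 5.09, z* ≈ 52.5

From dz/dt = 0: 0.00852y* = 0.0434, so y* = 5.09.
From dx/dt = 0: 0.643(1 - x*/250) = 0.0279·5.09, giving x* = 250·(1 - 0.221) = 195.
From dy/dt = 0: 0.00901·195 - 0.194 = 0.0297z*, so z* = 1.56/0.0297 = 52.5.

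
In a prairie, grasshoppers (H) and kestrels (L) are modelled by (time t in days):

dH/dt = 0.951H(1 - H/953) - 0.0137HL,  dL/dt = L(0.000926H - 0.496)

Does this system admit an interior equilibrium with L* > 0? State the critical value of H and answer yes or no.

Threshold H = 536; K > 536, so yes, the predator persists.

The predator equation gives dL/dt > 0 only when H > 0.496/0.000926 = 536.
Without the predator, H → K = 953. Since 953 > 536, the predator can invade and persist.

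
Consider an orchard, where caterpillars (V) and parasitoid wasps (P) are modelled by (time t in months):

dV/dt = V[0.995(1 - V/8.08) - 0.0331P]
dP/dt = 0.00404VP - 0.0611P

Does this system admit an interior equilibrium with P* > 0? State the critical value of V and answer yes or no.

Threshold V = 15.1; K < 15.1, so no, the predator goes extinct.

The predator equation gives dP/dt > 0 only when V > 0.0611/0.00404 = 15.1.
Without the predator, V → K = 8.08. Since 8.08 < 15.1, the predator cannot invade.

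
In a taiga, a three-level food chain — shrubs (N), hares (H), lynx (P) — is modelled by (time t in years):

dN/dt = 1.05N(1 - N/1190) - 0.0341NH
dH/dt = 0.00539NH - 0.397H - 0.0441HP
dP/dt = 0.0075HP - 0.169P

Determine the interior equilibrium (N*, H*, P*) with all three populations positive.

From dP/dt = 0: 0.0075H* = 0.169, so H* = 22.5.
From dN/dt = 0: 1.05(1 - N*/1190) = 0.0341·22.5, giving N* = 1190·(1 - 0.732) = 319.
From dH/dt = 0: 0.00539·319 - 0.397 = 0.0441P*, so P* = 1.32/0.0441 = 30.

N* ≈ 319, H* ≈ 22.5, P* ≈ 30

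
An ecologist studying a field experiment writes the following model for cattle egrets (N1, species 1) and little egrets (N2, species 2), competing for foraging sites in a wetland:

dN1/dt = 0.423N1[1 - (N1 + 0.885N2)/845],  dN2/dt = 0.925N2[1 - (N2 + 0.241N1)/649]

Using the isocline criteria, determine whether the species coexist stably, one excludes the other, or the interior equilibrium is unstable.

Compare the nullcline intercepts: K1/α12 = 845/0.885 = 955 > K2 = 649; K2/α21 = 649/0.241 = 2690 > K1 = 845.
Since both inequalities hold, each species can invade when rare, so the interior equilibrium is stable.

stable coexistence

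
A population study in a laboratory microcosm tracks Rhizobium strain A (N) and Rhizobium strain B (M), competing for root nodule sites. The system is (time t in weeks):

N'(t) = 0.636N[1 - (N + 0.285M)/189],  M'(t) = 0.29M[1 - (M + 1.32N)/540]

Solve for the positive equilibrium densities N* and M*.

N* ≈ 56.3, M* ≈ 466

Setting both brackets to zero gives the nullclines N + 0.285M = 189 and 1.32N + M = 540.
Substituting M = 540 - 1.32N into the first: N(1 - 0.285·1.32) = 189 - 0.285·540.
So N* = 35.1/0.624 = 56.3, and then M* = 540 - 1.32·56.3 = 466.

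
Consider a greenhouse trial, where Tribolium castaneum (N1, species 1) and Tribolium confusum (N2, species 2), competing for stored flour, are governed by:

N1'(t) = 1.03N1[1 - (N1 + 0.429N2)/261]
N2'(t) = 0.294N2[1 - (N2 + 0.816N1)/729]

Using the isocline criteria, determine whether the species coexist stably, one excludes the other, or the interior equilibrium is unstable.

Compare the nullcline intercepts: K1/α12 = 261/0.429 = 608 < K2 = 729; K2/α21 = 729/0.816 = 893 > K1 = 261.
Since the inequalities point opposite ways, species 2 can invade but species 1 cannot.

species 2 excludes species 1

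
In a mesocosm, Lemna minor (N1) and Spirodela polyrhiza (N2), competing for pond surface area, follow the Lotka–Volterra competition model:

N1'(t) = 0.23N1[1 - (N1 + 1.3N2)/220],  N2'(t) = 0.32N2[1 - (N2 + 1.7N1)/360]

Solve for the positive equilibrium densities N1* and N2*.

Setting both brackets to zero gives the nullclines N1 + 1.3N2 = 220 and 1.7N1 + N2 = 360.
Substituting N2 = 360 - 1.7N1 into the first: N1(1 - 1.3·1.7) = 220 - 1.3·360.
So N1* = -248/-1.21 = 205, and then N2* = 360 - 1.7·205 = 11.6.

N1* ≈ 205, N2* ≈ 11.6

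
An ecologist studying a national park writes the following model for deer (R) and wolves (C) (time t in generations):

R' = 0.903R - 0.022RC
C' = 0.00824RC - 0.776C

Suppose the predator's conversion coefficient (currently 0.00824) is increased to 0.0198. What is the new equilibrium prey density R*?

R* ≈ 39.2

At the interior fixed point, setting dC/dt = 0 with C > 0 fixes R* = (predator death rate)/(RC coefficient) — independent of the other coefficients.
With the change, R* = 0.776/0.0198 = 39.2; it falls from 94.2.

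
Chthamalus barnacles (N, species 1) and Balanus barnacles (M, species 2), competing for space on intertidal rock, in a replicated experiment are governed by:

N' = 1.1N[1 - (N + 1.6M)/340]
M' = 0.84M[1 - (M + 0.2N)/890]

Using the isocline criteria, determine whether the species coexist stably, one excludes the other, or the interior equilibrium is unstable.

Compare the nullcline intercepts: K1/α12 = 340/1.6 = 212 < K2 = 890; K2/α21 = 890/0.2 = 4450 > K1 = 340.
Since the inequalities point opposite ways, species 2 can invade but species 1 cannot.

species 2 excludes species 1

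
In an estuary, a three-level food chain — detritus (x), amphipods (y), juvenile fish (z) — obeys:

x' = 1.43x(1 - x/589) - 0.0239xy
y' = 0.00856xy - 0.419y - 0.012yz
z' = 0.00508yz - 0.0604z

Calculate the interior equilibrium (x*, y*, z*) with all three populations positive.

x* ≈ 472, y* ≈ 11.9, z* ≈ 302

From dz/dt = 0: 0.00508y* = 0.0604, so y* = 11.9.
From dx/dt = 0: 1.43(1 - x*/589) = 0.0239·11.9, giving x* = 589·(1 - 0.199) = 472.
From dy/dt = 0: 0.00856·472 - 0.419 = 0.012z*, so z* = 3.62/0.012 = 302.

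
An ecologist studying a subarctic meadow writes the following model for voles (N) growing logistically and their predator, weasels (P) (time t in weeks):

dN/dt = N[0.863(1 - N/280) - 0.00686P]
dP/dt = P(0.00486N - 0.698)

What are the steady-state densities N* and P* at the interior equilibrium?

From dP/dt = 0 with P > 0: 0.00486N* = 0.698, so N* = 144.
Substitute into dN/dt = 0: 0.863(1 - 144/280) = 0.00686P*.
The bracket is 0.487, giving P* = 0.42/0.00686 = 61.3.

N* ≈ 144, P* ≈ 61.3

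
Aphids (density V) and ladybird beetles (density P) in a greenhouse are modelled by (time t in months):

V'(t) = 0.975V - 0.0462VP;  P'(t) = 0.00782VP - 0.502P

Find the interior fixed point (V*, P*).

V* ≈ 64.2, P* ≈ 21.1

Set dP/dt = 0 with P > 0: 0.00782V - 0.502 = 0, so V* = 0.502/0.00782 = 64.2.
Set dV/dt = 0 with V > 0: 0.975 - 0.0462P = 0, so P* = 0.975/0.0462 = 21.1.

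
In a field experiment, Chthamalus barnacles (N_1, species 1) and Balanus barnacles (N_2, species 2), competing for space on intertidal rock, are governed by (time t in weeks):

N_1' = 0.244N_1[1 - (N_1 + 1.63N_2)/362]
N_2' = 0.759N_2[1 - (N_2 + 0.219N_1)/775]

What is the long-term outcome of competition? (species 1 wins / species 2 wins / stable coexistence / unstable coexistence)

Compare the nullcline intercepts: K1/α12 = 362/1.63 = 222 < K2 = 775; K2/α21 = 775/0.219 = 3540 > K1 = 362.
Since the inequalities point opposite ways, species 2 can invade but species 1 cannot.

species 2 excludes species 1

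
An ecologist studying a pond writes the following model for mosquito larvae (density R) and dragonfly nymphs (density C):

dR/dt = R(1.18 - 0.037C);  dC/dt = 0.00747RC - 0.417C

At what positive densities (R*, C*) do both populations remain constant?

Set dC/dt = 0 with C > 0: 0.00747R - 0.417 = 0, so R* = 0.417/0.00747 = 55.8.
Set dR/dt = 0 with R > 0: 1.18 - 0.037C = 0, so C* = 1.18/0.037 = 31.9.

R* ≈ 55.8, C* ≈ 31.9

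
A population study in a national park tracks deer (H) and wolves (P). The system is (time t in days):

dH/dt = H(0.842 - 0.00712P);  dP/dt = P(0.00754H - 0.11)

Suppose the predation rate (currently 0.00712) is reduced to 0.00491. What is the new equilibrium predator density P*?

At the interior fixed point, setting dH/dt = 0 with H > 0 fixes P* = (prey growth rate)/(HP coefficient) — independent of the other coefficients.
With the change, P* = 0.842/0.00491 = 171; it rises from 118.

P* ≈ 171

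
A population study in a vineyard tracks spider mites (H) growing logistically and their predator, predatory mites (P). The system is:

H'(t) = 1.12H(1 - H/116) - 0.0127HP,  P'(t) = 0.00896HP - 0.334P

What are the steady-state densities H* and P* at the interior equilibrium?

From dP/dt = 0 with P > 0: 0.00896H* = 0.334, so H* = 37.3.
Substitute into dH/dt = 0: 1.12(1 - 37.3/116) = 0.0127P*.
The bracket is 0.679, giving P* = 0.76/0.0127 = 59.8.

H* ≈ 37.3, P* ≈ 59.8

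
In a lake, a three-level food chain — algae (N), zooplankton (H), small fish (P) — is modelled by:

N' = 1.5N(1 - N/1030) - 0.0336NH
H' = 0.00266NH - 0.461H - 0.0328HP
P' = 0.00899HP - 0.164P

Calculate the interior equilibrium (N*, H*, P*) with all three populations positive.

From dP/dt = 0: 0.00899H* = 0.164, so H* = 18.2.
From dN/dt = 0: 1.5(1 - N*/1030) = 0.0336·18.2, giving N* = 1030·(1 - 0.409) = 609.
From dH/dt = 0: 0.00266·609 - 0.461 = 0.0328P*, so P* = 1.16/0.0328 = 35.3.

N* ≈ 609, H* ≈ 18.2, P* ≈ 35.3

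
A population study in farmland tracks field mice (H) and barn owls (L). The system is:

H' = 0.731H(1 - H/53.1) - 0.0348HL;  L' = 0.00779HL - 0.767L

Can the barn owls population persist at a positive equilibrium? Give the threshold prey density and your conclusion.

Threshold H = 98.5; K < 98.5, so no, the predator goes extinct.

The predator equation gives dL/dt > 0 only when H > 0.767/0.00779 = 98.5.
Without the predator, H → K = 53.1. Since 53.1 < 98.5, the predator cannot invade.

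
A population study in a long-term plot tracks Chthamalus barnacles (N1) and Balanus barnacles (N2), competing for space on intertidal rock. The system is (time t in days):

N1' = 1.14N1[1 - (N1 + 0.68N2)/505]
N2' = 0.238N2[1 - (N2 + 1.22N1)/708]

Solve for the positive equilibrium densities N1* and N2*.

Setting both brackets to zero gives the nullclines N1 + 0.68N2 = 505 and 1.22N1 + N2 = 708.
Substituting N2 = 708 - 1.22N1 into the first: N1(1 - 0.68·1.22) = 505 - 0.68·708.
So N1* = 23.6/0.17 = 138, and then N2* = 708 - 1.22·138 = 539.

N1* ≈ 138, N2* ≈ 539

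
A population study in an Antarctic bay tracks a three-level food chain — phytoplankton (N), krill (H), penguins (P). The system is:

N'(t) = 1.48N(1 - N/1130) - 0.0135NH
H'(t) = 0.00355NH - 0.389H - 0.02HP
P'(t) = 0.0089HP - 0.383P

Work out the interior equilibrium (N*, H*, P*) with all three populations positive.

N* ≈ 686, H* ≈ 43, P* ≈ 102

From dP/dt = 0: 0.0089H* = 0.383, so H* = 43.
From dN/dt = 0: 1.48(1 - N*/1130) = 0.0135·43, giving N* = 1130·(1 - 0.393) = 686.
From dH/dt = 0: 0.00355·686 - 0.389 = 0.02P*, so P* = 2.05/0.02 = 102.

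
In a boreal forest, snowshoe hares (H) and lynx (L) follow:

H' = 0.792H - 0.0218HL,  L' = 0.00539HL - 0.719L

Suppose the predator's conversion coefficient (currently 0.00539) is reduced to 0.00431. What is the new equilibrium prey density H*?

At the interior fixed point, setting dL/dt = 0 with L > 0 fixes H* = (predator death rate)/(HL coefficient) — independent of the other coefficients.
With the change, H* = 0.719/0.00431 = 167; it rises from 133.

H* ≈ 167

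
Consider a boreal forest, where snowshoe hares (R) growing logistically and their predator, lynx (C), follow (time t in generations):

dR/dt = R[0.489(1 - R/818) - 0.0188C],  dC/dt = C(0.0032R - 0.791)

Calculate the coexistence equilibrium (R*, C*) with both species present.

From dC/dt = 0 with C > 0: 0.0032R* = 0.791, so R* = 247.
Substitute into dR/dt = 0: 0.489(1 - 247/818) = 0.0188C*.
The bracket is 0.698, giving C* = 0.341/0.0188 = 18.2.

R* ≈ 247, C* ≈ 18.2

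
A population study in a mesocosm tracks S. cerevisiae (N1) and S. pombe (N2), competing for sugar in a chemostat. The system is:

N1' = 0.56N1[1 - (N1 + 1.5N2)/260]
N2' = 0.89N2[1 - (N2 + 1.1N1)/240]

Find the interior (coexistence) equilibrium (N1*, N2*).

Setting both brackets to zero gives the nullclines N1 + 1.5N2 = 260 and 1.1N1 + N2 = 240.
Substituting N2 = 240 - 1.1N1 into the first: N1(1 - 1.5·1.1) = 260 - 1.5·240.
So N1* = -100/-0.65 = 154, and then N2* = 240 - 1.1·154 = 70.8.

N1* ≈ 154, N2* ≈ 70.8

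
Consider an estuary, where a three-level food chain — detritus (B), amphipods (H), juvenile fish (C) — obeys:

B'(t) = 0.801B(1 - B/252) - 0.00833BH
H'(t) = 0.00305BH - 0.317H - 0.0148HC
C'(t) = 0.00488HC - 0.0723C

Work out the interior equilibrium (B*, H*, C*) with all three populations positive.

B* ≈ 213, H* ≈ 14.8, C* ≈ 22.5

From dC/dt = 0: 0.00488H* = 0.0723, so H* = 14.8.
From dB/dt = 0: 0.801(1 - B*/252) = 0.00833·14.8, giving B* = 252·(1 - 0.154) = 213.
From dH/dt = 0: 0.00305·213 - 0.317 = 0.0148C*, so C* = 0.333/0.0148 = 22.5.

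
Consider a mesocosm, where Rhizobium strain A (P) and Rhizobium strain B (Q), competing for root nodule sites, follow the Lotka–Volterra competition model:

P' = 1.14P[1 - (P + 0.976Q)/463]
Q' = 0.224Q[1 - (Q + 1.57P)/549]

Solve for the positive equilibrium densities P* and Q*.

P* ≈ 137, Q* ≈ 334

Setting both brackets to zero gives the nullclines P + 0.976Q = 463 and 1.57P + Q = 549.
Substituting Q = 549 - 1.57P into the first: P(1 - 0.976·1.57) = 463 - 0.976·549.
So P* = -72.8/-0.532 = 137, and then Q* = 549 - 1.57·137 = 334.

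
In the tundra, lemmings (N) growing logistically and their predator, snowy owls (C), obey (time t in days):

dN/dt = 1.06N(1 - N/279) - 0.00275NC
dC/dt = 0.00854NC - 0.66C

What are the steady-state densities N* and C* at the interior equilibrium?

From dC/dt = 0 with C > 0: 0.00854N* = 0.66, so N* = 77.3.
Substitute into dN/dt = 0: 1.06(1 - 77.3/279) = 0.00275C*.
The bracket is 0.723, giving C* = 0.766/0.00275 = 279.

N* ≈ 77.3, C* ≈ 279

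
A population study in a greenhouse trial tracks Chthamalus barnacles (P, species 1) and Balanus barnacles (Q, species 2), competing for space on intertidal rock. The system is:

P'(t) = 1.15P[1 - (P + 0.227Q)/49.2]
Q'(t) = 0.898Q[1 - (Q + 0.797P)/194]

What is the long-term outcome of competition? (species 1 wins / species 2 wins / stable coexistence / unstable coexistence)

Compare the nullcline intercepts: K1/α12 = 49.2/0.227 = 217 > K2 = 194; K2/α21 = 194/0.797 = 243 > K1 = 49.2.
Since both inequalities hold, each species can invade when rare, so the interior equilibrium is stable.

stable coexistence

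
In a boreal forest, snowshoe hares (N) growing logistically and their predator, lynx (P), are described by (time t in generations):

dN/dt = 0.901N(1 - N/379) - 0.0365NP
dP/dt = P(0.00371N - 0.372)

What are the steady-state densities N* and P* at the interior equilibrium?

N* ≈ 100, P* ≈ 18.2

From dP/dt = 0 with P > 0: 0.00371N* = 0.372, so N* = 100.
Substitute into dN/dt = 0: 0.901(1 - 100/379) = 0.0365P*.
The bracket is 0.735, giving P* = 0.663/0.0365 = 18.2.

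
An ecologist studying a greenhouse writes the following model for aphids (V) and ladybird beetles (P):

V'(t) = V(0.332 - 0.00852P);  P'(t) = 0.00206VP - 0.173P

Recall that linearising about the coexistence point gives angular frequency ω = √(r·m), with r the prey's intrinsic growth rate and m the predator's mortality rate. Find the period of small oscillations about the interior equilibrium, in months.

T ≈ 26.2 months

Here r = 0.332 and m = 0.173, so r·m = 0.0574.
ω = √0.0574 = 0.24 per month, hence T = 2π/ω ≈ 26.2 months.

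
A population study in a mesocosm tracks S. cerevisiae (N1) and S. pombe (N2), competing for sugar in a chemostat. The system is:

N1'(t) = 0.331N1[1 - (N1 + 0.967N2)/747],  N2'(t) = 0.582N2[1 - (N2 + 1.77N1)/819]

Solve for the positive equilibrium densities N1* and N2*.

Setting both brackets to zero gives the nullclines N1 + 0.967N2 = 747 and 1.77N1 + N2 = 819.
Substituting N2 = 819 - 1.77N1 into the first: N1(1 - 0.967·1.77) = 747 - 0.967·819.
So N1* = -45/-0.712 = 63.2, and then N2* = 819 - 1.77·63.2 = 707.

N1* ≈ 63.2, N2* ≈ 707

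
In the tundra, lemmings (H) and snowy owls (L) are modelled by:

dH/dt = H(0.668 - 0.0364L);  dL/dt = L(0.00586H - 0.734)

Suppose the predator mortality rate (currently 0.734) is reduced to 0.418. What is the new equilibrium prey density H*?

At the interior fixed point, setting dL/dt = 0 with L > 0 fixes H* = (predator death rate)/(HL coefficient) — independent of the other coefficients.
With the change, H* = 0.418/0.00586 = 71.3; it falls from 125.

H* ≈ 71.3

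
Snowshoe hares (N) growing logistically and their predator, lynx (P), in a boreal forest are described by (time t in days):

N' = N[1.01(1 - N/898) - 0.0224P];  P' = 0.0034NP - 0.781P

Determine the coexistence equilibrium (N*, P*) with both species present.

From dP/dt = 0 with P > 0: 0.0034N* = 0.781, so N* = 230.
Substitute into dN/dt = 0: 1.01(1 - 230/898) = 0.0224P*.
The bracket is 0.744, giving P* = 0.752/0.0224 = 33.6.

N* ≈ 230, P* ≈ 33.6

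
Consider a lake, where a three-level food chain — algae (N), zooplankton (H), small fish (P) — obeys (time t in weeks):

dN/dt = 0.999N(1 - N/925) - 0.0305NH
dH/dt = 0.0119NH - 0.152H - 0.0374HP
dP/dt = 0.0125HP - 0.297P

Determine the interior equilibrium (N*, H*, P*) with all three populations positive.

From dP/dt = 0: 0.0125H* = 0.297, so H* = 23.8.
From dN/dt = 0: 0.999(1 - N*/925) = 0.0305·23.8, giving N* = 925·(1 - 0.725) = 254.
From dH/dt = 0: 0.0119·254 - 0.152 = 0.0374P*, so P* = 2.87/0.0374 = 76.8.

N* ≈ 254, H* ≈ 23.8, P* ≈ 76.8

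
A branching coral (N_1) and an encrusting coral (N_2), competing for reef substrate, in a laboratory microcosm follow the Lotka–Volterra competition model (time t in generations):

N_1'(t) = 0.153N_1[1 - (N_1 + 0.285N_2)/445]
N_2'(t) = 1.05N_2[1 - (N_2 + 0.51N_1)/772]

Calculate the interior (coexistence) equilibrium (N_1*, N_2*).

Setting both brackets to zero gives the nullclines N_1 + 0.285N_2 = 445 and 0.51N_1 + N_2 = 772.
Substituting N_2 = 772 - 0.51N_1 into the first: N_1(1 - 0.285·0.51) = 445 - 0.285·772.
So N_1* = 225/0.855 = 263, and then N_2* = 772 - 0.51·263 = 638.

N_1* ≈ 263, N_2* ≈ 638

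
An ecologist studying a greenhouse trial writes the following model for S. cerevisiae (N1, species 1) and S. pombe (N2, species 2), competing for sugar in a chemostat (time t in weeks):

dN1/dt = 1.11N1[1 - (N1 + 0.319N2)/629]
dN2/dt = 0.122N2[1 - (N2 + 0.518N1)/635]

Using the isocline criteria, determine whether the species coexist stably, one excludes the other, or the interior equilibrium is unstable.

Compare the nullcline intercepts: K1/α12 = 629/0.319 = 1970 > K2 = 635; K2/α21 = 635/0.518 = 1230 > K1 = 629.
Since both inequalities hold, each species can invade when rare, so the interior equilibrium is stable.

stable coexistence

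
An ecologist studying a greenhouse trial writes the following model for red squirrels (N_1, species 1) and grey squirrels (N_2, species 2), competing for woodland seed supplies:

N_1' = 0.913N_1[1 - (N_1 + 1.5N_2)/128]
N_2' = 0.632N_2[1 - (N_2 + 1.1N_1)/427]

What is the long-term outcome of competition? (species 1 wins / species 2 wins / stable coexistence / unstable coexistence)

Compare the nullcline intercepts: K1/α12 = 128/1.5 = 85.3 < K2 = 427; K2/α21 = 427/1.1 = 388 > K1 = 128.
Since the inequalities point opposite ways, species 2 can invade but species 1 cannot.

species 2 excludes species 1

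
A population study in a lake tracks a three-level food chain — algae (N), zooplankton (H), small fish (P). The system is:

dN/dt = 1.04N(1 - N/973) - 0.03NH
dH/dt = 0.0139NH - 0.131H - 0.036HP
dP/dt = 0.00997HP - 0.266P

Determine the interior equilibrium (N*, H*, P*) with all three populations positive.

N* ≈ 224, H* ≈ 26.7, P* ≈ 82.9

From dP/dt = 0: 0.00997H* = 0.266, so H* = 26.7.
From dN/dt = 0: 1.04(1 - N*/973) = 0.03·26.7, giving N* = 973·(1 - 0.77) = 224.
From dH/dt = 0: 0.0139·224 - 0.131 = 0.036P*, so P* = 2.98/0.036 = 82.9.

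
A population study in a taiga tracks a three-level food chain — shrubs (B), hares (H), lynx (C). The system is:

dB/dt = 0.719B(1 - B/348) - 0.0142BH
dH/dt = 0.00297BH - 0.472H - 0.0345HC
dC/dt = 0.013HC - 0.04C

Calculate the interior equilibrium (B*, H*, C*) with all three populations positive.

B* ≈ 327, H* ≈ 3.08, C* ≈ 14.5

From dC/dt = 0: 0.013H* = 0.04, so H* = 3.08.
From dB/dt = 0: 0.719(1 - B*/348) = 0.0142·3.08, giving B* = 348·(1 - 0.0608) = 327.
From dH/dt = 0: 0.00297·327 - 0.472 = 0.0345C*, so C* = 0.499/0.0345 = 14.5.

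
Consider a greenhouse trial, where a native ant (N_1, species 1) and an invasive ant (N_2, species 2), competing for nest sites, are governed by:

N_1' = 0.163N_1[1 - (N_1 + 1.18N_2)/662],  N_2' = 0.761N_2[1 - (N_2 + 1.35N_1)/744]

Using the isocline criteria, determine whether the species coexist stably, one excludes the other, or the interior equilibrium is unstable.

unstable coexistence (outcome depends on initial conditions)

Compare the nullcline intercepts: K1/α12 = 662/1.18 = 561 < K2 = 744; K2/α21 = 744/1.35 = 551 < K1 = 662.
Since both are reversed, neither can invade when rare; the interior point is a saddle.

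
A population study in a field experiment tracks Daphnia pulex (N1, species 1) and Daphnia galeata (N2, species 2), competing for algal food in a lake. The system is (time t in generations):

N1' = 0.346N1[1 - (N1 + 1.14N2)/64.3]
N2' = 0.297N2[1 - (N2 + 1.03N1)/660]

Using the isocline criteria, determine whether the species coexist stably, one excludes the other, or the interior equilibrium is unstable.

Compare the nullcline intercepts: K1/α12 = 64.3/1.14 = 56.4 < K2 = 660; K2/α21 = 660/1.03 = 641 > K1 = 64.3.
Since the inequalities point opposite ways, species 2 can invade but species 1 cannot.

species 2 excludes species 1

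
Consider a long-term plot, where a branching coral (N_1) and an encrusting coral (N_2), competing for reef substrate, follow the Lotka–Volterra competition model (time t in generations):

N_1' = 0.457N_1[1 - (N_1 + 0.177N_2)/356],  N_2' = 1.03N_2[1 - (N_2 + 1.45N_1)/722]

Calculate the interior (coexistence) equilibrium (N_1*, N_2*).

Setting both brackets to zero gives the nullclines N_1 + 0.177N_2 = 356 and 1.45N_1 + N_2 = 722.
Substituting N_2 = 722 - 1.45N_1 into the first: N_1(1 - 0.177·1.45) = 356 - 0.177·722.
So N_1* = 228/0.743 = 307, and then N_2* = 722 - 1.45·307 = 277.

N_1* ≈ 307, N_2* ≈ 277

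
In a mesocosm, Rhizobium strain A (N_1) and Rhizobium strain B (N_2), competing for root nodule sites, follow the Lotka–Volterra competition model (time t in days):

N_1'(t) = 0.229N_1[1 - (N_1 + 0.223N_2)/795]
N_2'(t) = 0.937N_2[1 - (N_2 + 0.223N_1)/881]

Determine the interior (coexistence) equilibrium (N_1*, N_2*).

Setting both brackets to zero gives the nullclines N_1 + 0.223N_2 = 795 and 0.223N_1 + N_2 = 881.
Substituting N_2 = 881 - 0.223N_1 into the first: N_1(1 - 0.223·0.223) = 795 - 0.223·881.
So N_1* = 599/0.95 = 630, and then N_2* = 881 - 0.223·630 = 741.

N_1* ≈ 630, N_2* ≈ 741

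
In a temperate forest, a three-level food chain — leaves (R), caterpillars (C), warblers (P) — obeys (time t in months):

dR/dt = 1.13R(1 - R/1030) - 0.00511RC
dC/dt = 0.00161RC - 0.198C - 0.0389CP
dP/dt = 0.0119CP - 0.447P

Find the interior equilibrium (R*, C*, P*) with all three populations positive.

R* ≈ 855, C* ≈ 37.6, P* ≈ 30.3

From dP/dt = 0: 0.0119C* = 0.447, so C* = 37.6.
From dR/dt = 0: 1.13(1 - R*/1030) = 0.00511·37.6, giving R* = 1030·(1 - 0.17) = 855.
From dC/dt = 0: 0.00161·855 - 0.198 = 0.0389P*, so P* = 1.18/0.0389 = 30.3.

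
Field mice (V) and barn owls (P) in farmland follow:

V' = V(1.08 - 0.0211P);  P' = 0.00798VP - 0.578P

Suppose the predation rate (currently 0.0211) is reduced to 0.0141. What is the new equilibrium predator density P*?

At the interior fixed point, setting dV/dt = 0 with V > 0 fixes P* = (prey growth rate)/(VP coefficient) — independent of the other coefficients.
With the change, P* = 1.08/0.0141 = 76.6; it rises from 51.2.

P* ≈ 76.6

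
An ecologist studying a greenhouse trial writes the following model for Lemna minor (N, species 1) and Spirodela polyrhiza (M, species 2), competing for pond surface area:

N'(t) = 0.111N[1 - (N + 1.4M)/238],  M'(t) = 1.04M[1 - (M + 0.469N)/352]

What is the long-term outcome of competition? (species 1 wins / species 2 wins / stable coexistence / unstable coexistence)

Compare the nullcline intercepts: K1/α12 = 238/1.4 = 170 < K2 = 352; K2/α21 = 352/0.469 = 751 > K1 = 238.
Since the inequalities point opposite ways, species 2 can invade but species 1 cannot.

species 2 excludes species 1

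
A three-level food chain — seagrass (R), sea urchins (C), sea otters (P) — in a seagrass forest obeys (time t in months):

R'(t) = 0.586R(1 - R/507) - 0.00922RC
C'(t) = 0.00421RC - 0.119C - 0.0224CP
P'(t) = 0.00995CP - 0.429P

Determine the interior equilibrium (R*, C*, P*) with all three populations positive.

From dP/dt = 0: 0.00995C* = 0.429, so C* = 43.1.
From dR/dt = 0: 0.586(1 - R*/507) = 0.00922·43.1, giving R* = 507·(1 - 0.678) = 163.
From dC/dt = 0: 0.00421·163 - 0.119 = 0.0224P*, so P* = 0.568/0.0224 = 25.3.

R* ≈ 163, C* ≈ 43.1, P* ≈ 25.3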